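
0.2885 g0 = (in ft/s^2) 9.282. Check: 1 g0 = 9.80665 m/s^2, so 0.2885 g0 = 0.2885 * 9.80665 = 2.8292185 m/s^2. 1 ft/s^2 = 0.3048 m/s^2, so 2.8292185 m/s^2 = 2.8292185 / 0.3048 = 9.282213 ft/s^2 ≈ 9.282 ft/s^2 (4 s.f.).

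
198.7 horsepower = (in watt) 1.482e+05. Check: 1 horsepower = 745.69987 W, so 198.7 horsepower = 198.7 * 745.69987 = 148170.56 W. 148170.56 W = 148170.56 watt ≈ 1.482e+05 watt (4 s.f.).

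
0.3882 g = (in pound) 0.0008558. Check: 1 g = 0.001 kg, so 0.3882 g = 0.3882 * 0.001 = 0.0003882 kg. 1 pound = 0.45359237 kg, so 0.0003882 kg = 0.0003882 / 0.45359237 = 0.0008558345 pound ≈ 0.0008558 pound (4 s.f.).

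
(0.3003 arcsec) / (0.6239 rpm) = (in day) 1 arcsec = 4.8481368e-06 rad, so 0.3003 arcsec = 0.3003 * 4.8481368e-06 = 1.4558955e-06 rad. 1 rpm = 0.10471976 rad/s, so 0.6239 rpm = 0.6239 * 0.10471976 = 0.065334655 rad/s. Combine: 1.4558955e-06 rad / 0.065334655 rad/s = 2.2283664e-05 s. 1 day = 86400 s, so 2.2283664e-05 s = 2.2283664e-05 / 86400 = 2.5791277e-10 day ≈ 2.579e-10 day (4 s.f.). Final answer: 2.579e-10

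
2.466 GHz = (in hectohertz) 1 GHz = 1e+09 Hz, so 2.466 GHz = 2.466 * 1e+09 = 2.466e+09 Hz. 1 hectohertz = 100 Hz, so 2.466e+09 Hz = 2.466e+09 / 100 = 24660000 hectohertz ≈ 2.466e+07 hectohertz (4 s.f.). Final answer: 2.466e+07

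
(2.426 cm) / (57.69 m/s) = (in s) 0.0004205. Check: 1 cm = 0.01 m, so 2.426 cm = 2.426 * 0.01 = 0.02426 m. 57.69 m/s is already in m/s. Combine: 0.02426 m / 57.69 m/s = 0.00042052349 s. Result: 0.00042052349 s ≈ 0.0004205 s (4 s.f.).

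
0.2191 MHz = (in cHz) 2.191e+07. Check: 1 MHz = 1000000 Hz, so 0.2191 MHz = 0.2191 * 1000000 = 219100 Hz. 1 cHz = 0.01 Hz, so 219100 Hz = 219100 / 0.01 = 21910000 cHz ≈ 2.191e+07 cHz (4 s.f.).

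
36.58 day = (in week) 5.226. Check: 1 day = 86400 s, so 36.58 day = 36.58 * 86400 = 3160512 s. 1 week = 604800 s, so 3160512 s = 3160512 / 604800 = 5.2257143 week ≈ 5.226 week (4 s.f.).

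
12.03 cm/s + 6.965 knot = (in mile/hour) 1 cm/s = 0.01 m/s, so 12.03 cm/s = 12.03 * 0.01 = 0.1203 m/s. 1 knot = 0.51444444 m/s, so 6.965 knot = 6.965 * 0.51444444 = 3.5831056 m/s. Sum: 0.1203 + 3.5831056 = 3.7034056 m/s. 1 mile/hour = 0.44704 m/s, so 3.7034056 m/s = 3.7034056 / 0.44704 = 8.2842823 mile/hour ≈ 8.284 mile/hour (4 s.f.). Final answer: 8.284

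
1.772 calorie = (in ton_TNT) 1.772e-09. Check: 1 calorie = 4.184 J, so 1.772 calorie = 1.772 * 4.184 = 7.414048 J. 1 ton_TNT = 4.184e+09 J, so 7.414048 J = 7.414048 / 4.184e+09 = 1.772e-09 ton_TNT.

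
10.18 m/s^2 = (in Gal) 1 Gal = 0.01 m/s^2, so 10.18 m/s^2 = 10.18 / 0.01 = 1018 Gal. Final answer: 1018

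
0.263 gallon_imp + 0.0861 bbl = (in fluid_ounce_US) 1 gallon_imp = 0.00454609 m^3, so 0.263 gallon_imp = 0.263 * 0.00454609 = 0.0011956217 m^3. 1 bbl = 0.15898729 m^3, so 0.0861 bbl = 0.0861 * 0.15898729 = 0.013688806 m^3. Sum: 0.0011956217 + 0.013688806 = 0.014884428 m^3. 1 fluid_ounce_US = 2.957353e-05 m^3, so 0.014884428 m^3 = 0.014884428 / 2.957353e-05 = 503.30238 fluid_ounce_US ≈ 503.3 fluid_ounce_US (4 s.f.). Final answer: 503.3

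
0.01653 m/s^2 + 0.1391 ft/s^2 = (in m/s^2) 0.01653 m/s^2 is already in m/s^2. 1 ft/s^2 = 0.3048 m/s^2, so 0.1391 ft/s^2 = 0.1391 * 0.3048 = 0.04239768 m/s^2. Sum: 0.01653 + 0.04239768 = 0.05892768 m/s^2. Result: 0.05892768 m/s^2 ≈ 0.05893 m/s^2 (4 s.f.). Final answer: 0.05893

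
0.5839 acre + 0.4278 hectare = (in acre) 1 acre = 4046.8564 m^2, so 0.5839 acre = 0.5839 * 4046.8564 = 2362.9595 m^2. 1 hectare = 10000 m^2, so 0.4278 hectare = 0.4278 * 10000 = 4278 m^2. Sum: 2362.9595 + 4278 = 6640.9595 m^2. 1 acre = 4046.8564 m^2, so 6640.9595 m^2 = 6640.9595 / 4046.8564 = 1.6410168 acre ≈ 1.641 acre (4 s.f.). Final answer: 1.641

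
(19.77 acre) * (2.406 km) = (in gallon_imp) 1 acre = 4046.8564 m^2, so 19.77 acre = 19.77 * 4046.8564 = 80006.351 m^2. 1 km = 1000 m, so 2.406 km = 2.406 * 1000 = 2406 m. Combine: 80006.351 m^2 * 2406 m = 1.9249528e+08 m^3. 1 gallon_imp = 0.00454609 m^3, so 1.9249528e+08 m^3 = 1.9249528e+08 / 0.00454609 = 4.2343042e+10 gallon_imp ≈ 4.234e+10 gallon_imp (4 s.f.). Final answer: 4.234e+10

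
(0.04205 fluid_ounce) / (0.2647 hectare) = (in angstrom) 1 fluid_ounce = 2.957353e-05 m^3, so 0.04205 fluid_ounce = 0.04205 * 2.957353e-05 = 1.2435669e-06 m^3. 1 hectare = 10000 m^2, so 0.2647 hectare = 0.2647 * 10000 = 2647 m^2. Combine: 1.2435669e-06 m^3 / 2647 m^2 = 4.6980239e-10 m. 1 angstrom = 1e-10 m, so 4.6980239e-10 m = 4.6980239e-10 / 1e-10 = 4.6980239 angstrom ≈ 4.698 angstrom (4 s.f.). Final answer: 4.698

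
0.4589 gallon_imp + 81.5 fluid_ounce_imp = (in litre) 4.402. Check: 1 gallon_imp = 0.00454609 m^3, so 0.4589 gallon_imp = 0.4589 * 0.00454609 = 0.0020862007 m^3. 1 fluid_ounce_imp = 2.8413063e-05 m^3, so 81.5 fluid_ounce_imp = 81.5 * 2.8413063e-05 = 0.0023156646 m^3. Sum: 0.0020862007 + 0.0023156646 = 0.0044018653 m^3. 1 litre = 0.001 m^3, so 0.0044018653 m^3 = 0.0044018653 / 0.001 = 4.4018653 litre ≈ 4.402 litre (4 s.f.).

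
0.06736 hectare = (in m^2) 1 hectare = 10000 m^2, so 0.06736 hectare = 0.06736 * 10000 = 673.6 m^2. Result: 673.6 m^2. Final answer: 673.6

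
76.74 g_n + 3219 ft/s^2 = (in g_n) 176.8. Check: 1 g_n = 9.80665 m/s^2, so 76.74 g_n = 76.74 * 9.80665 = 752.56232 m/s^2. 1 ft/s^2 = 0.3048 m/s^2, so 3219 ft/s^2 = 3219 * 0.3048 = 981.1512 m/s^2. Sum: 752.56232 + 981.1512 = 1733.7135 m/s^2. 1 g_n = 9.80665 m/s^2, so 1733.7135 m/s^2 = 1733.7135 / 9.80665 = 176.78958 g_n ≈ 176.8 g_n (4 s.f.).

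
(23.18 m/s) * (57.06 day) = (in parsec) 23.18 m/s is already in m/s. 1 day = 86400 s, so 57.06 day = 57.06 * 86400 = 4929984 s. Combine: 23.18 m/s * 4929984 s = 1.1427703e+08 m. 1 parsec = 3.0856776e+16 m, so 1.1427703e+08 m = 1.1427703e+08 / 3.0856776e+16 = 3.7034663e-09 parsec ≈ 3.703e-09 parsec (4 s.f.). Final answer: 3.703e-09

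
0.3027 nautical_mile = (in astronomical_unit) 1 nautical_mile = 1852 m, so 0.3027 nautical_mile = 0.3027 * 1852 = 560.6004 m. 1 astronomical_unit = 1.4959787e+11 m, so 560.6004 m = 560.6004 / 1.4959787e+11 = 3.7473822e-09 astronomical_unit ≈ 3.747e-09 astronomical_unit (4 s.f.). Final answer: 3.747e-09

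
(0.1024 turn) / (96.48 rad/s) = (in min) 1 turn = 6.2831853 rad, so 0.1024 turn = 0.1024 * 6.2831853 = 0.64339818 rad. 96.48 rad/s is already in rad/s. Combine: 0.64339818 rad / 96.48 rad/s = 0.0066687207 s. 1 min = 60 s, so 0.0066687207 s = 0.0066687207 / 60 = 0.00011114535 min ≈ 0.0001111 min (4 s.f.). Final answer: 0.0001111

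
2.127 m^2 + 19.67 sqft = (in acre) 2.127 m^2 is already in m^2. 1 sqft = 0.09290304 m^2, so 19.67 sqft = 19.67 * 0.09290304 = 1.8274028 m^2. Sum: 2.127 + 1.8274028 = 3.9544028 m^2. 1 acre = 4046.8564 m^2, so 3.9544028 m^2 = 3.9544028 / 4046.8564 = 0.00097715421 acre ≈ 0.0009772 acre (4 s.f.). Final answer: 0.0009772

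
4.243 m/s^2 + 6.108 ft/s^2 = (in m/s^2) 4.243 m/s^2 is already in m/s^2. 1 ft/s^2 = 0.3048 m/s^2, so 6.108 ft/s^2 = 6.108 * 0.3048 = 1.8617184 m/s^2. Sum: 4.243 + 1.8617184 = 6.1047184 m/s^2. Result: 6.1047184 m/s^2 ≈ 6.105 m/s^2 (4 s.f.). Final answer: 6.105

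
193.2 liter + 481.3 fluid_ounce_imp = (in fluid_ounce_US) 1 liter = 0.001 m^3, so 193.2 liter = 193.2 * 0.001 = 0.1932 m^3. 1 fluid_ounce_imp = 2.8413063e-05 m^3, so 481.3 fluid_ounce_imp = 481.3 * 2.8413063e-05 = 0.013675207 m^3. Sum: 0.1932 + 0.013675207 = 0.20687521 m^3. 1 fluid_ounce_US = 2.957353e-05 m^3, so 0.20687521 m^3 = 0.20687521 / 2.957353e-05 = 6995.2829 fluid_ounce_US ≈ 6995 fluid_ounce_US (4 s.f.). Final answer: 6995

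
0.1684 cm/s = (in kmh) 0.006062. Check: 1 cm/s = 0.01 m/s, so 0.1684 cm/s = 0.1684 * 0.01 = 0.001684 m/s. 1 kmh = 0.27777778 m/s, so 0.001684 m/s = 0.001684 / 0.27777778 = 0.0060624 kmh ≈ 0.006062 kmh (4 s.f.).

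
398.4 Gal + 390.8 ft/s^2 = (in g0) 1 Gal = 0.01 m/s^2, so 398.4 Gal = 398.4 * 0.01 = 3.984 m/s^2. 1 ft/s^2 = 0.3048 m/s^2, so 390.8 ft/s^2 = 390.8 * 0.3048 = 119.11584 m/s^2. Sum: 3.984 + 119.11584 = 123.09984 m/s^2. 1 g0 = 9.80665 m/s^2, so 123.09984 m/s^2 = 123.09984 / 9.80665 = 12.55269 g0 ≈ 12.55 g0 (4 s.f.). Final answer: 12.55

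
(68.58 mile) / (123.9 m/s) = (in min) 14.85. Check: 1 mile = 1609.344 m, so 68.58 mile = 68.58 * 1609.344 = 110368.81 m. 123.9 m/s is already in m/s. Combine: 110368.81 m / 123.9 m/s = 890.78944 s. 1 min = 60 s, so 890.78944 s = 890.78944 / 60 = 14.846491 min ≈ 14.85 min (4 s.f.).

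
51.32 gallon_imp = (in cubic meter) 1 gallon_imp = 0.00454609 m^3, so 51.32 gallon_imp = 51.32 * 0.00454609 = 0.23330534 m^3. 0.23330534 m^3 = 0.23330534 cubic meter ≈ 0.2333 cubic meter (4 s.f.). Final answer: 0.2333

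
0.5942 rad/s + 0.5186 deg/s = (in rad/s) 0.6033. Check: 0.5942 rad/s is already in rad/s. 1 deg/s = 0.017453293 rad/s, so 0.5186 deg/s = 0.5186 * 0.017453293 = 0.0090512775 rad/s. Sum: 0.5942 + 0.0090512775 = 0.60325128 rad/s. Result: 0.60325128 rad/s ≈ 0.6033 rad/s (4 s.f.).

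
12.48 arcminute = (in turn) 1 arcminute = 0.00029088821 rad, so 12.48 arcminute = 12.48 * 0.00029088821 = 0.0036302848 rad. 1 turn = 6.2831853 rad, so 0.0036302848 rad = 0.0036302848 / 6.2831853 = 0.00057777778 turn ≈ 0.0005778 turn (4 s.f.). Final answer: 0.0005778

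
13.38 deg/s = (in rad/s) 1 deg/s = 0.017453293 rad/s, so 13.38 deg/s = 13.38 * 0.017453293 = 0.23352505 rad/s. Result: 0.23352505 rad/s ≈ 0.2335 rad/s (4 s.f.). Final answer: 0.2335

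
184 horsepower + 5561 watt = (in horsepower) 191.5. Check: 1 horsepower = 745.69987 W, so 184 horsepower = 184 * 745.69987 = 137208.78 W. 5561 watt = 5561 W. Sum: 137208.78 + 5561 = 142769.78 W. 1 horsepower = 745.69987 W, so 142769.78 W = 142769.78 / 745.69987 = 191.45742 horsepower ≈ 191.5 horsepower (4 s.f.).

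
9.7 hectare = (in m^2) 9.7e+04. Check: 1 hectare = 10000 m^2, so 9.7 hectare = 9.7 * 10000 = 97000 m^2. Result: 97000 m^2 ≈ 9.7e+04 m^2 (4 s.f.).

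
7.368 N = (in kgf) 1 kgf = 9.80665 N, so 7.368 N = 7.368 / 9.80665 = 0.75132691 kgf ≈ 0.7513 kgf (4 s.f.). Final answer: 0.7513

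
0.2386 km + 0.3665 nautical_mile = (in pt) 1 km = 1000 m, so 0.2386 km = 0.2386 * 1000 = 238.6 m. 1 nautical_mile = 1852 m, so 0.3665 nautical_mile = 0.3665 * 1852 = 678.758 m. Sum: 238.6 + 678.758 = 917.358 m. 1 pt = 0.00035277778 m, so 917.358 m = 917.358 / 0.00035277778 = 2600384.9 pt ≈ 2.6e+06 pt (4 s.f.). Final answer: 2.6e+06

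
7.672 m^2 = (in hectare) 1 hectare = 10000 m^2, so 7.672 m^2 = 7.672 / 10000 = 0.0007672 hectare. Final answer: 0.0007672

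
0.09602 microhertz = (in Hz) 1 microhertz = 1e-06 Hz, so 0.09602 microhertz = 0.09602 * 1e-06 = 9.602e-08 Hz. Result: 9.602e-08 Hz. Final answer: 9.602e-08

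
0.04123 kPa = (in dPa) 1 kPa = 1000 Pa, so 0.04123 kPa = 0.04123 * 1000 = 41.23 Pa. 1 dPa = 0.1 Pa, so 41.23 Pa = 41.23 / 0.1 = 412.3 dPa. Final answer: 412.3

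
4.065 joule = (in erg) 4.065 joule = 4.065 J. 1 erg = 1e-07 J, so 4.065 J = 4.065 / 1e-07 = 40650000 erg ≈ 4.065e+07 erg (4 s.f.). Final answer: 4.065e+07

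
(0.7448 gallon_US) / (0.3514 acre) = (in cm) 1 gallon_US = 0.0037854118 m^3, so 0.7448 gallon_US = 0.7448 * 0.0037854118 = 0.0028193747 m^3. 1 acre = 4046.8564 m^2, so 0.3514 acre = 0.3514 * 4046.8564 = 1422.0653 m^2. Combine: 0.0028193747 m^3 / 1422.0653 m^2 = 1.9825915e-06 m. 1 cm = 0.01 m, so 1.9825915e-06 m = 1.9825915e-06 / 0.01 = 0.00019825915 cm ≈ 0.0001983 cm (4 s.f.). Final answer: 0.0001983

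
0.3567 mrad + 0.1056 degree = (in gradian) 0.14. Check: 1 mrad = 0.001 rad, so 0.3567 mrad = 0.3567 * 0.001 = 0.0003567 rad. 1 degree = 0.017453293 rad, so 0.1056 degree = 0.1056 * 0.017453293 = 0.0018430677 rad. Sum: 0.0003567 + 0.0018430677 = 0.0021997677 rad. 1 gradian = 0.015707963 rad, so 0.0021997677 rad = 0.0021997677 / 0.015707963 = 0.14004156 gradian ≈ 0.14 gradian (4 s.f.).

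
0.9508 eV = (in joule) 1 eV = 1.6021766e-19 J, so 0.9508 eV = 0.9508 * 1.6021766e-19 = 1.5233495e-19 J. 1.5233495e-19 J = 1.5233495e-19 joule ≈ 1.523e-19 joule (4 s.f.). Final answer: 1.523e-19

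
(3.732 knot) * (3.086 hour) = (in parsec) 1 knot = 0.51444444 m/s, so 3.732 knot = 3.732 * 0.51444444 = 1.9199067 m/s. 1 hour = 3600 s, so 3.086 hour = 3.086 * 3600 = 11109.6 s. Combine: 1.9199067 m/s * 11109.6 s = 21329.395 m. 1 parsec = 3.0856776e+16 m, so 21329.395 m = 21329.395 / 3.0856776e+16 = 6.9123862e-13 parsec ≈ 6.912e-13 parsec (4 s.f.). Final answer: 6.912e-13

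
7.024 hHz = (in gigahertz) 1 hHz = 100 Hz, so 7.024 hHz = 7.024 * 100 = 702.4 Hz. 1 gigahertz = 1e+09 Hz, so 702.4 Hz = 702.4 / 1e+09 = 7.024e-07 gigahertz. Final answer: 7.024e-07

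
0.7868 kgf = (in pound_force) 1.735. Check: 1 kgf = 9.80665 N, so 0.7868 kgf = 0.7868 * 9.80665 = 7.7158722 N. 1 pound_force = 4.4482216 N, so 7.7158722 N = 7.7158722 / 4.4482216 = 1.7345971 pound_force ≈ 1.735 pound_force (4 s.f.).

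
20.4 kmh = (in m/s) 5.667. Check: 1 kmh = 0.27777778 m/s, so 20.4 kmh = 20.4 * 0.27777778 = 5.6666667 m/s. Result: 5.6666667 m/s ≈ 5.667 m/s (4 s.f.).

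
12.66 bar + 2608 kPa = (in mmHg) 2.906e+04. Check: 1 bar = 100000 Pa, so 12.66 bar = 12.66 * 100000 = 1266000 Pa. 1 kPa = 1000 Pa, so 2608 kPa = 2608 * 1000 = 2608000 Pa. Sum: 1266000 + 2608000 = 3874000 Pa. 1 mmHg = 133.32237 Pa, so 3874000 Pa = 3874000 / 133.32237 = 29057.39 mmHg ≈ 2.906e+04 mmHg (4 s.f.).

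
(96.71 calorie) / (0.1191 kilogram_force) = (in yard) 1 calorie = 4.184 J, so 96.71 calorie = 96.71 * 4.184 = 404.63464 J. 1 kilogram_force = 9.80665 N, so 0.1191 kilogram_force = 0.1191 * 9.80665 = 1.167972 N. Combine: 404.63464 J / 1.167972 N = 346.44207 m. 1 yard = 0.9144 m, so 346.44207 m = 346.44207 / 0.9144 = 378.87365 yard ≈ 378.9 yard (4 s.f.). Final answer: 378.9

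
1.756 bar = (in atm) 1.733. Check: 1 bar = 100000 Pa, so 1.756 bar = 1.756 * 100000 = 175600 Pa. 1 atm = 101325 Pa, so 175600 Pa = 175600 / 101325 = 1.7330373 atm ≈ 1.733 atm (4 s.f.).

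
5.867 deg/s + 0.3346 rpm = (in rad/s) 0.1374. Check: 1 deg/s = 0.017453293 rad/s, so 5.867 deg/s = 5.867 * 0.017453293 = 0.10239847 rad/s. 1 rpm = 0.10471976 rad/s, so 0.3346 rpm = 0.3346 * 0.10471976 = 0.03503923 rad/s. Sum: 0.10239847 + 0.03503923 = 0.1374377 rad/s. Result: 0.1374377 rad/s ≈ 0.1374 rad/s (4 s.f.).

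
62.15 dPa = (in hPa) 1 dPa = 0.1 Pa, so 62.15 dPa = 62.15 * 0.1 = 6.215 Pa. 1 hPa = 100 Pa, so 6.215 Pa = 6.215 / 100 = 0.06215 hPa. Final answer: 0.06215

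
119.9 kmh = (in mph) 74.5. Check: 1 kmh = 0.27777778 m/s, so 119.9 kmh = 119.9 * 0.27777778 = 33.305556 m/s. 1 mph = 0.44704 m/s, so 33.305556 m/s = 33.305556 / 0.44704 = 74.502406 mph ≈ 74.5 mph (4 s.f.).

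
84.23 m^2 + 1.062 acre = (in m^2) 84.23 m^2 is already in m^2. 1 acre = 4046.8564 m^2, so 1.062 acre = 1.062 * 4046.8564 = 4297.7615 m^2. Sum: 84.23 + 4297.7615 = 4381.9915 m^2. Result: 4381.9915 m^2 ≈ 4382 m^2 (4 s.f.). Final answer: 4382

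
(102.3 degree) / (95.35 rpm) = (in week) 2.957e-07. Check: 1 degree = 0.017453293 rad, so 102.3 degree = 102.3 * 0.017453293 = 1.7854718 rad. 1 rpm = 0.10471976 rad/s, so 95.35 rpm = 95.35 * 0.10471976 = 9.9850287 rad/s. Combine: 1.7854718 rad / 9.9850287 rad/s = 0.17881489 s. 1 week = 604800 s, so 0.17881489 s = 0.17881489 / 604800 = 2.9565954e-07 week ≈ 2.957e-07 week (4 s.f.).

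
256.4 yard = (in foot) 1 yard = 0.9144 m, so 256.4 yard = 256.4 * 0.9144 = 234.45216 m. 1 foot = 0.3048 m, so 234.45216 m = 234.45216 / 0.3048 = 769.2 foot. Final answer: 769.2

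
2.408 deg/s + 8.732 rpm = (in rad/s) 1 deg/s = 0.017453293 rad/s, so 2.408 deg/s = 2.408 * 0.017453293 = 0.042027528 rad/s. 1 rpm = 0.10471976 rad/s, so 8.732 rpm = 8.732 * 0.10471976 = 0.9144129 rad/s. Sum: 0.042027528 + 0.9144129 = 0.95644043 rad/s. Result: 0.95644043 rad/s ≈ 0.9564 rad/s (4 s.f.). Final answer: 0.9564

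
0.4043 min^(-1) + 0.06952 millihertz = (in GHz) 1 min^(-1) = 0.016666667 Hz, so 0.4043 min^(-1) = 0.4043 * 0.016666667 = 0.0067383333 Hz. 1 millihertz = 0.001 Hz, so 0.06952 millihertz = 0.06952 * 0.001 = 6.952e-05 Hz. Sum: 0.0067383333 + 6.952e-05 = 0.0068078533 Hz. 1 GHz = 1e+09 Hz, so 0.0068078533 Hz = 0.0068078533 / 1e+09 = 6.8078533e-12 GHz ≈ 6.808e-12 GHz (4 s.f.). Final answer: 6.808e-12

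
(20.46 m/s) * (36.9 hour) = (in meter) 2.718e+06. Check: 20.46 m/s is already in m/s. 1 hour = 3600 s, so 36.9 hour = 36.9 * 3600 = 132840 s. Combine: 20.46 m/s * 132840 s = 2717906.4 m. 2717906.4 m = 2717906.4 meter ≈ 2.718e+06 meter (4 s.f.).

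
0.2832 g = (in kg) 1 g = 0.001 kg, so 0.2832 g = 0.2832 * 0.001 = 0.0002832 kg. Result: 0.0002832 kg. Final answer: 0.0002832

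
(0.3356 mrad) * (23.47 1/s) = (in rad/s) 0.007877. Check: 1 mrad = 0.001 rad, so 0.3356 mrad = 0.3356 * 0.001 = 0.0003356 rad. 23.47 1/s = 23.47 Hz. Combine: 0.0003356 rad * 23.47 Hz = 0.007876532 rad/s. Result: 0.007876532 rad/s ≈ 0.007877 rad/s (4 s.f.).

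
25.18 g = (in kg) 1 g = 0.001 kg, so 25.18 g = 25.18 * 0.001 = 0.02518 kg. Result: 0.02518 kg. Final answer: 0.02518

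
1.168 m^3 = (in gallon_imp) 1 gallon_imp = 0.00454609 m^3, so 1.168 m^3 = 1.168 / 0.00454609 = 256.92408 gallon_imp ≈ 256.9 gallon_imp (4 s.f.). Final answer: 256.9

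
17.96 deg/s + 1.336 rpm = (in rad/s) 1 deg/s = 0.017453293 rad/s, so 17.96 deg/s = 17.96 * 0.017453293 = 0.31346113 rad/s. 1 rpm = 0.10471976 rad/s, so 1.336 rpm = 1.336 * 0.10471976 = 0.13990559 rad/s. Sum: 0.31346113 + 0.13990559 = 0.45336673 rad/s. Result: 0.45336673 rad/s ≈ 0.4534 rad/s (4 s.f.). Final answer: 0.4534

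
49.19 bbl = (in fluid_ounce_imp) 1 bbl = 0.15898729 m^3, so 49.19 bbl = 49.19 * 0.15898729 = 7.820585 m^3. 1 fluid_ounce_imp = 2.8413063e-05 m^3, so 7.820585 m^3 = 7.820585 / 2.8413063e-05 = 275246.11 fluid_ounce_imp ≈ 2.752e+05 fluid_ounce_imp (4 s.f.). Final answer: 2.752e+05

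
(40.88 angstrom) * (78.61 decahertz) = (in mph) 1 angstrom = 1e-10 m, so 40.88 angstrom = 40.88 * 1e-10 = 4.088e-09 m. 1 decahertz = 10 Hz, so 78.61 decahertz = 78.61 * 10 = 786.1 Hz. Combine: 4.088e-09 m * 786.1 Hz = 3.2135768e-06 m/s. 1 mph = 0.44704 m/s, so 3.2135768e-06 m/s = 3.2135768e-06 / 0.44704 = 7.1885666e-06 mph ≈ 7.189e-06 mph (4 s.f.). Final answer: 7.189e-06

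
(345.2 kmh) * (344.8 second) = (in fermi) 3.306e+19. Check: 1 kmh = 0.27777778 m/s, so 345.2 kmh = 345.2 * 0.27777778 = 95.888889 m/s. 344.8 second = 344.8 s. Combine: 95.888889 m/s * 344.8 s = 33062.489 m. 1 fermi = 1e-15 m, so 33062.489 m = 33062.489 / 1e-15 = 3.3062489e+19 fermi ≈ 3.306e+19 fermi (4 s.f.).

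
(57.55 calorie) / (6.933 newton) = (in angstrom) 3.473e+11. Check: 1 calorie = 4.184 J, so 57.55 calorie = 57.55 * 4.184 = 240.7892 J. 6.933 newton = 6.933 N. Combine: 240.7892 J / 6.933 N = 34.730881 m. 1 angstrom = 1e-10 m, so 34.730881 m = 34.730881 / 1e-10 = 3.4730881e+11 angstrom ≈ 3.473e+11 angstrom (4 s.f.).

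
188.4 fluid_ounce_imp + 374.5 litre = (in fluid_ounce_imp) 1 fluid_ounce_imp = 2.8413063e-05 m^3, so 188.4 fluid_ounce_imp = 188.4 * 2.8413063e-05 = 0.005353021 m^3. 1 litre = 0.001 m^3, so 374.5 litre = 374.5 * 0.001 = 0.3745 m^3. Sum: 0.005353021 + 0.3745 = 0.37985302 m^3. 1 fluid_ounce_imp = 2.8413063e-05 m^3, so 0.37985302 m^3 = 0.37985302 / 2.8413063e-05 = 13368.957 fluid_ounce_imp ≈ 1.337e+04 fluid_ounce_imp (4 s.f.). Final answer: 1.337e+04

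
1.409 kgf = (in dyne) 1.382e+06. Check: 1 kgf = 9.80665 N, so 1.409 kgf = 1.409 * 9.80665 = 13.81757 N. 1 dyne = 1e-05 N, so 13.81757 N = 13.81757 / 1e-05 = 1381757 dyne ≈ 1.382e+06 dyne (4 s.f.).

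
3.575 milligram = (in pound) 1 milligram = 1e-06 kg, so 3.575 milligram = 3.575 * 1e-06 = 3.575e-06 kg. 1 pound = 0.45359237 kg, so 3.575e-06 kg = 3.575e-06 / 0.45359237 = 7.8815259e-06 pound ≈ 7.882e-06 pound (4 s.f.). Final answer: 7.882e-06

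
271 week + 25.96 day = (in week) 274.7. Check: 1 week = 604800 s, so 271 week = 271 * 604800 = 1.639008e+08 s. 1 day = 86400 s, so 25.96 day = 25.96 * 86400 = 2242944 s. Sum: 1.639008e+08 + 2242944 = 1.6614374e+08 s. 1 week = 604800 s, so 1.6614374e+08 s = 1.6614374e+08 / 604800 = 274.70857 week ≈ 274.7 week (4 s.f.).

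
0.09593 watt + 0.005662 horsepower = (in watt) 0.09593 watt = 0.09593 W. 1 horsepower = 745.69987 W, so 0.005662 horsepower = 0.005662 * 745.69987 = 4.2221527 W. Sum: 0.09593 + 4.2221527 = 4.3180827 W. 4.3180827 W = 4.3180827 watt ≈ 4.318 watt (4 s.f.). Final answer: 4.318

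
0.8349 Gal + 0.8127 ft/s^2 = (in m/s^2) 0.2561. Check: 1 Gal = 0.01 m/s^2, so 0.8349 Gal = 0.8349 * 0.01 = 0.008349 m/s^2. 1 ft/s^2 = 0.3048 m/s^2, so 0.8127 ft/s^2 = 0.8127 * 0.3048 = 0.24771096 m/s^2. Sum: 0.008349 + 0.24771096 = 0.25605996 m/s^2. Result: 0.25605996 m/s^2 ≈ 0.2561 m/s^2 (4 s.f.).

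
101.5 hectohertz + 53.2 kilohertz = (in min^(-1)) 1 hectohertz = 100 Hz, so 101.5 hectohertz = 101.5 * 100 = 10150 Hz. 1 kilohertz = 1000 Hz, so 53.2 kilohertz = 53.2 * 1000 = 53200 Hz. Sum: 10150 + 53200 = 63350 Hz. 1 min^(-1) = 0.016666667 Hz, so 63350 Hz = 63350 / 0.016666667 = 3801000 min^(-1) ≈ 3.801e+06 min^(-1) (4 s.f.). Final answer: 3.801e+06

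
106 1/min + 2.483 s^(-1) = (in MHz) 4.25e-06. Check: 1 1/min = 0.016666667 Hz, so 106 1/min = 106 * 0.016666667 = 1.7666667 Hz. 2.483 s^(-1) = 2.483 Hz. Sum: 1.7666667 + 2.483 = 4.2496667 Hz. 1 MHz = 1000000 Hz, so 4.2496667 Hz = 4.2496667 / 1000000 = 4.2496667e-06 MHz ≈ 4.25e-06 MHz (4 s.f.).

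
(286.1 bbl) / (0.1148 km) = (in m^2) 0.3962. Check: 1 bbl = 0.15898729 m^3, so 286.1 bbl = 286.1 * 0.15898729 = 45.486265 m^3. 1 km = 1000 m, so 0.1148 km = 0.1148 * 1000 = 114.8 m. Combine: 45.486265 m^3 / 114.8 m = 0.39622182 m^2. Result: 0.39622182 m^2 ≈ 0.3962 m^2 (4 s.f.).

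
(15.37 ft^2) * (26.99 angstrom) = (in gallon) 1 ft^2 = 0.09290304 m^2, so 15.37 ft^2 = 15.37 * 0.09290304 = 1.4279197 m^2. 1 angstrom = 1e-10 m, so 26.99 angstrom = 26.99 * 1e-10 = 2.699e-09 m. Combine: 1.4279197 m^2 * 2.699e-09 m = 3.8539553e-09 m^3. 1 gallon = 0.0037854118 m^3, so 3.8539553e-09 m^3 = 3.8539553e-09 / 0.0037854118 = 1.0181073e-06 gallon ≈ 1.018e-06 gallon (4 s.f.). Final answer: 1.018e-06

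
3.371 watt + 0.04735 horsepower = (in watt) 3.371 watt = 3.371 W. 1 horsepower = 745.69987 W, so 0.04735 horsepower = 0.04735 * 745.69987 = 35.308889 W. Sum: 3.371 + 35.308889 = 38.679889 W. 38.679889 W = 38.679889 watt ≈ 38.68 watt (4 s.f.). Final answer: 38.68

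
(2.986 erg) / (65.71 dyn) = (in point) 1 erg = 1e-07 J, so 2.986 erg = 2.986 * 1e-07 = 2.986e-07 J. 1 dyn = 1e-05 N, so 65.71 dyn = 65.71 * 1e-05 = 0.0006571 N. Combine: 2.986e-07 J / 0.0006571 N = 0.00045442094 m. 1 point = 0.00035277778 m, so 0.00045442094 m = 0.00045442094 / 0.00035277778 = 1.2881224 point ≈ 1.288 point (4 s.f.). Final answer: 1.288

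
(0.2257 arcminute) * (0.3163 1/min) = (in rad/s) 1 arcminute = 0.00029088821 rad, so 0.2257 arcminute = 0.2257 * 0.00029088821 = 6.5653469e-05 rad. 1 1/min = 0.016666667 Hz, so 0.3163 1/min = 0.3163 * 0.016666667 = 0.0052716667 Hz. Combine: 6.5653469e-05 rad * 0.0052716667 Hz = 3.461032e-07 rad/s. Result: 3.461032e-07 rad/s ≈ 3.461e-07 rad/s (4 s.f.). Final answer: 3.461e-07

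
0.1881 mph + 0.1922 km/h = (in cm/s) 1 mph = 0.44704 m/s, so 0.1881 mph = 0.1881 * 0.44704 = 0.084088224 m/s. 1 km/h = 0.27777778 m/s, so 0.1922 km/h = 0.1922 * 0.27777778 = 0.053388889 m/s. Sum: 0.084088224 + 0.053388889 = 0.13747711 m/s. 1 cm/s = 0.01 m/s, so 0.13747711 m/s = 0.13747711 / 0.01 = 13.747711 cm/s ≈ 13.75 cm/s (4 s.f.). Final answer: 13.75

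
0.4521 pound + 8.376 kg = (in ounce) 1 pound = 0.45359237 kg, so 0.4521 pound = 0.4521 * 0.45359237 = 0.20506911 kg. 8.376 kg is already in kg. Sum: 0.20506911 + 8.376 = 8.5810691 kg. 1 ounce = 0.028349523 kg, so 8.5810691 kg = 8.5810691 / 0.028349523 = 302.68831 ounce ≈ 302.7 ounce (4 s.f.). Final answer: 302.7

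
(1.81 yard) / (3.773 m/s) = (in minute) 0.007311. Check: 1 yard = 0.9144 m, so 1.81 yard = 1.81 * 0.9144 = 1.655064 m. 3.773 m/s is already in m/s. Combine: 1.655064 m / 3.773 m/s = 0.43865995 s. 1 minute = 60 s, so 0.43865995 s = 0.43865995 / 60 = 0.0073109992 minute ≈ 0.007311 minute (4 s.f.).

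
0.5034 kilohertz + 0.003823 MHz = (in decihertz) 1 kilohertz = 1000 Hz, so 0.5034 kilohertz = 0.5034 * 1000 = 503.4 Hz. 1 MHz = 1000000 Hz, so 0.003823 MHz = 0.003823 * 1000000 = 3823 Hz. Sum: 503.4 + 3823 = 4326.4 Hz. 1 decihertz = 0.1 Hz, so 4326.4 Hz = 4326.4 / 0.1 = 43264 decihertz ≈ 4.326e+04 decihertz (4 s.f.). Final answer: 4.326e+04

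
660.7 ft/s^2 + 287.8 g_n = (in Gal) 3.024e+05. Check: 1 ft/s^2 = 0.3048 m/s^2, so 660.7 ft/s^2 = 660.7 * 0.3048 = 201.38136 m/s^2. 1 g_n = 9.80665 m/s^2, so 287.8 g_n = 287.8 * 9.80665 = 2822.3539 m/s^2. Sum: 201.38136 + 2822.3539 = 3023.7352 m/s^2. 1 Gal = 0.01 m/s^2, so 3023.7352 m/s^2 = 3023.7352 / 0.01 = 302373.52 Gal ≈ 3.024e+05 Gal (4 s.f.).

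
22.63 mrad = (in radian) 1 mrad = 0.001 rad, so 22.63 mrad = 22.63 * 0.001 = 0.02263 rad. 0.02263 rad = 0.02263 radian. Final answer: 0.02263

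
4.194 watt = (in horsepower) 0.005624. Check: 4.194 watt = 4.194 W. 1 horsepower = 745.69987 W, so 4.194 W = 4.194 / 745.69987 = 0.0056242466 horsepower ≈ 0.005624 horsepower (4 s.f.).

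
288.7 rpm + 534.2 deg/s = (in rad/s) 39.56. Check: 1 rpm = 0.10471976 rad/s, so 288.7 rpm = 288.7 * 0.10471976 = 30.232593 rad/s. 1 deg/s = 0.017453293 rad/s, so 534.2 deg/s = 534.2 * 0.017453293 = 9.3235489 rad/s. Sum: 30.232593 + 9.3235489 = 39.556142 rad/s. Result: 39.556142 rad/s ≈ 39.56 rad/s (4 s.f.).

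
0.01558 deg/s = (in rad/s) 0.0002719. Check: 1 deg/s = 0.017453293 rad/s, so 0.01558 deg/s = 0.01558 * 0.017453293 = 0.0002719223 rad/s. Result: 0.0002719223 rad/s ≈ 0.0002719 rad/s (4 s.f.).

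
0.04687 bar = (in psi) 1 bar = 100000 Pa, so 0.04687 bar = 0.04687 * 100000 = 4687 Pa. 1 psi = 6894.7573 Pa, so 4687 Pa = 4687 / 6894.7573 = 0.67979188 psi ≈ 0.6798 psi (4 s.f.). Final answer: 0.6798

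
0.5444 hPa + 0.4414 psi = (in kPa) 3.098. Check: 1 hPa = 100 Pa, so 0.5444 hPa = 0.5444 * 100 = 54.44 Pa. 1 psi = 6894.7573 Pa, so 0.4414 psi = 0.4414 * 6894.7573 = 3043.3459 Pa. Sum: 54.44 + 3043.3459 = 3097.7859 Pa. 1 kPa = 1000 Pa, so 3097.7859 Pa = 3097.7859 / 1000 = 3.0977859 kPa ≈ 3.098 kPa (4 s.f.).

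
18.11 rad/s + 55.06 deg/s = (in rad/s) 19.07. Check: 18.11 rad/s is already in rad/s. 1 deg/s = 0.017453293 rad/s, so 55.06 deg/s = 55.06 * 0.017453293 = 0.96097829 rad/s. Sum: 18.11 + 0.96097829 = 19.070978 rad/s. Result: 19.070978 rad/s ≈ 19.07 rad/s (4 s.f.).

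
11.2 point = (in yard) 1 point = 0.00035277778 m, so 11.2 point = 11.2 * 0.00035277778 = 0.0039511111 m. 1 yard = 0.9144 m, so 0.0039511111 m = 0.0039511111 / 0.9144 = 0.0043209877 yard ≈ 0.004321 yard (4 s.f.). Final answer: 0.004321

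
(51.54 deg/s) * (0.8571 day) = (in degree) 1 deg/s = 0.017453293 rad/s, so 51.54 deg/s = 51.54 * 0.017453293 = 0.8995427 rad/s. 1 day = 86400 s, so 0.8571 day = 0.8571 * 86400 = 74053.44 s. Combine: 0.8995427 rad/s * 74053.44 s = 66614.231 rad. 1 degree = 0.017453293 rad, so 66614.231 rad = 66614.231 / 0.017453293 = 3816714.3 degree ≈ 3.817e+06 degree (4 s.f.). Final answer: 3.817e+06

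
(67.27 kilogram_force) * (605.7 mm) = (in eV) 2.494e+21. Check: 1 kilogram_force = 9.80665 N, so 67.27 kilogram_force = 67.27 * 9.80665 = 659.69335 N. 1 mm = 0.001 m, so 605.7 mm = 605.7 * 0.001 = 0.6057 m. Combine: 659.69335 N * 0.6057 m = 399.57626 J. 1 eV = 1.6021766e-19 J, so 399.57626 J = 399.57626 / 1.6021766e-19 = 2.4939588e+21 eV ≈ 2.494e+21 eV (4 s.f.).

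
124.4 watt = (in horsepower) 124.4 watt = 124.4 W. 1 horsepower = 745.69987 W, so 124.4 W = 124.4 / 745.69987 = 0.16682315 horsepower ≈ 0.1668 horsepower (4 s.f.). Final answer: 0.1668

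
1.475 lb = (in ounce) 1 lb = 0.45359237 kg, so 1.475 lb = 1.475 * 0.45359237 = 0.66904875 kg. 1 ounce = 0.028349523 kg, so 0.66904875 kg = 0.66904875 / 0.028349523 = 23.6 ounce. Final answer: 23.6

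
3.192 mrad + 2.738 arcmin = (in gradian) 1 mrad = 0.001 rad, so 3.192 mrad = 3.192 * 0.001 = 0.003192 rad. 1 arcmin = 0.00029088821 rad, so 2.738 arcmin = 2.738 * 0.00029088821 = 0.00079645192 rad. Sum: 0.003192 + 0.00079645192 = 0.0039884519 rad. 1 gradian = 0.015707963 rad, so 0.0039884519 rad = 0.0039884519 / 0.015707963 = 0.25391274 gradian ≈ 0.2539 gradian (4 s.f.). Final answer: 0.2539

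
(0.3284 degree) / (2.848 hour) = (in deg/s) 1 degree = 0.017453293 rad, so 0.3284 degree = 0.3284 * 0.017453293 = 0.0057316613 rad. 1 hour = 3600 s, so 2.848 hour = 2.848 * 3600 = 10252.8 s. Combine: 0.0057316613 rad / 10252.8 s = 5.5903375e-07 rad/s. 1 deg/s = 0.017453293 rad/s, so 5.5903375e-07 rad/s = 5.5903375e-07 / 0.017453293 = 3.2030275e-05 deg/s ≈ 3.203e-05 deg/s (4 s.f.). Final answer: 3.203e-05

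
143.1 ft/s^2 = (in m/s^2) 1 ft/s^2 = 0.3048 m/s^2, so 143.1 ft/s^2 = 143.1 * 0.3048 = 43.61688 m/s^2. Result: 43.61688 m/s^2 ≈ 43.62 m/s^2 (4 s.f.). Final answer: 43.62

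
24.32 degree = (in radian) 1 degree = 0.017453293 rad, so 24.32 degree = 24.32 * 0.017453293 = 0.42446407 rad. 0.42446407 rad = 0.42446407 radian ≈ 0.4245 radian (4 s.f.). Final answer: 0.4245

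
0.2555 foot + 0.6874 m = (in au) 5.116e-12. Check: 1 foot = 0.3048 m, so 0.2555 foot = 0.2555 * 0.3048 = 0.0778764 m. 0.6874 m is already in m. Sum: 0.0778764 + 0.6874 = 0.7652764 m. 1 au = 1.4959787e+11 m, so 0.7652764 m = 0.7652764 / 1.4959787e+11 = 5.1155568e-12 au ≈ 5.116e-12 au (4 s.f.).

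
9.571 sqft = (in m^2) 1 sqft = 0.09290304 m^2, so 9.571 sqft = 9.571 * 0.09290304 = 0.889175 m^2. Result: 0.889175 m^2 ≈ 0.8892 m^2 (4 s.f.). Final answer: 0.8892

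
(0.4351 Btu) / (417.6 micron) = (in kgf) 1.121e+05. Check: 1 Btu = 1055.0559 J, so 0.4351 Btu = 0.4351 * 1055.0559 = 459.0548 J. 1 micron = 1e-06 m, so 417.6 micron = 417.6 * 1e-06 = 0.0004176 m. Combine: 459.0548 J / 0.0004176 m = 1099269.2 N. 1 kgf = 9.80665 N, so 1099269.2 N = 1099269.2 / 9.80665 = 112094.26 kgf ≈ 1.121e+05 kgf (4 s.f.).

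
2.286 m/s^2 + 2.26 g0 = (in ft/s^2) 80.21. Check: 2.286 m/s^2 is already in m/s^2. 1 g0 = 9.80665 m/s^2, so 2.26 g0 = 2.26 * 9.80665 = 22.163029 m/s^2. Sum: 2.286 + 22.163029 = 24.449029 m/s^2. 1 ft/s^2 = 0.3048 m/s^2, so 24.449029 m/s^2 = 24.449029 / 0.3048 = 80.21335 ft/s^2 ≈ 80.21 ft/s^2 (4 s.f.).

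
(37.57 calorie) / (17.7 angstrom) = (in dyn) 1 calorie = 4.184 J, so 37.57 calorie = 37.57 * 4.184 = 157.19288 J. 1 angstrom = 1e-10 m, so 17.7 angstrom = 17.7 * 1e-10 = 1.77e-09 m. Combine: 157.19288 J / 1.77e-09 m = 8.8809537e+10 N. 1 dyn = 1e-05 N, so 8.8809537e+10 N = 8.8809537e+10 / 1e-05 = 8.8809537e+15 dyn ≈ 8.881e+15 dyn (4 s.f.). Final answer: 8.881e+15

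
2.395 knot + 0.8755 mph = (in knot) 3.156. Check: 1 knot = 0.51444444 m/s, so 2.395 knot = 2.395 * 0.51444444 = 1.2320944 m/s. 1 mph = 0.44704 m/s, so 0.8755 mph = 0.8755 * 0.44704 = 0.39138352 m/s. Sum: 1.2320944 + 0.39138352 = 1.623478 m/s. 1 knot = 0.51444444 m/s, so 1.623478 m/s = 1.623478 / 0.51444444 = 3.1557887 knot ≈ 3.156 knot (4 s.f.).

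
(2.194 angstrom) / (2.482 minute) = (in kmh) 5.304e-12. Check: 1 angstrom = 1e-10 m, so 2.194 angstrom = 2.194 * 1e-10 = 2.194e-10 m. 1 minute = 60 s, so 2.482 minute = 2.482 * 60 = 148.92 s. Combine: 2.194e-10 m / 148.92 s = 1.4732742e-12 m/s. 1 kmh = 0.27777778 m/s, so 1.4732742e-12 m/s = 1.4732742e-12 / 0.27777778 = 5.3037873e-12 kmh ≈ 5.304e-12 kmh (4 s.f.).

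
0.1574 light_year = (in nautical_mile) 1 light_year = 9.4607305e+15 m, so 0.1574 light_year = 0.1574 * 9.4607305e+15 = 1.489119e+15 m. 1 nautical_mile = 1852 m, so 1.489119e+15 m = 1.489119e+15 / 1852 = 8.0405992e+11 nautical_mile ≈ 8.041e+11 nautical_mile (4 s.f.). Final answer: 8.041e+11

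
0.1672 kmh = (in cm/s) 4.644. Check: 1 kmh = 0.27777778 m/s, so 0.1672 kmh = 0.1672 * 0.27777778 = 0.046444444 m/s. 1 cm/s = 0.01 m/s, so 0.046444444 m/s = 0.046444444 / 0.01 = 4.6444444 cm/s ≈ 4.644 cm/s (4 s.f.).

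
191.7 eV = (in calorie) 7.341e-18. Check: 1 eV = 1.6021766e-19 J, so 191.7 eV = 191.7 * 1.6021766e-19 = 3.0713726e-17 J. 1 calorie = 4.184 J, so 3.0713726e-17 J = 3.0713726e-17 / 4.184 = 7.3407567e-18 calorie ≈ 7.341e-18 calorie (4 s.f.).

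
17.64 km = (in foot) 5.787e+04. Check: 1 km = 1000 m, so 17.64 km = 17.64 * 1000 = 17640 m. 1 foot = 0.3048 m, so 17640 m = 17640 / 0.3048 = 57874.016 foot ≈ 5.787e+04 foot (4 s.f.).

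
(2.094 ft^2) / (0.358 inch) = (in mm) 1 ft^2 = 0.09290304 m^2, so 2.094 ft^2 = 2.094 * 0.09290304 = 0.19453897 m^2. 1 inch = 0.0254 m, so 0.358 inch = 0.358 * 0.0254 = 0.0090932 m. Combine: 0.19453897 m^2 / 0.0090932 m = 21.393895 m. 1 mm = 0.001 m, so 21.393895 m = 21.393895 / 0.001 = 21393.895 mm ≈ 2.139e+04 mm (4 s.f.). Final answer: 2.139e+04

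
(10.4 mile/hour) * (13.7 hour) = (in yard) 2.508e+05. Check: 1 mile/hour = 0.44704 m/s, so 10.4 mile/hour = 10.4 * 0.44704 = 4.649216 m/s. 1 hour = 3600 s, so 13.7 hour = 13.7 * 3600 = 49320 s. Combine: 4.649216 m/s * 49320 s = 229299.33 m. 1 yard = 0.9144 m, so 229299.33 m = 229299.33 / 0.9144 = 250764.8 yard ≈ 2.508e+05 yard (4 s.f.).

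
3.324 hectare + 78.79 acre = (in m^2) 3.521e+05. Check: 1 hectare = 10000 m^2, so 3.324 hectare = 3.324 * 10000 = 33240 m^2. 1 acre = 4046.8564 m^2, so 78.79 acre = 78.79 * 4046.8564 = 318851.82 m^2. Sum: 33240 + 318851.82 = 352091.82 m^2. Result: 352091.82 m^2 ≈ 3.521e+05 m^2 (4 s.f.).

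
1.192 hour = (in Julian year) 1 hour = 3600 s, so 1.192 hour = 1.192 * 3600 = 4291.2 s. 1 Julian year = 31557600 s, so 4291.2 s = 4291.2 / 31557600 = 0.00013597992 Julian year ≈ 0.000136 Julian year (4 s.f.). Final answer: 0.000136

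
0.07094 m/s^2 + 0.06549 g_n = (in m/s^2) 0.07094 m/s^2 is already in m/s^2. 1 g_n = 9.80665 m/s^2, so 0.06549 g_n = 0.06549 * 9.80665 = 0.64223751 m/s^2. Sum: 0.07094 + 0.64223751 = 0.71317751 m/s^2. Result: 0.71317751 m/s^2 ≈ 0.7132 m/s^2 (4 s.f.). Final answer: 0.7132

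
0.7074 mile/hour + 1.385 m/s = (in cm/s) 1 mile/hour = 0.44704 m/s, so 0.7074 mile/hour = 0.7074 * 0.44704 = 0.3162361 m/s. 1.385 m/s is already in m/s. Sum: 0.3162361 + 1.385 = 1.7012361 m/s. 1 cm/s = 0.01 m/s, so 1.7012361 m/s = 1.7012361 / 0.01 = 170.12361 cm/s ≈ 170.1 cm/s (4 s.f.). Final answer: 170.1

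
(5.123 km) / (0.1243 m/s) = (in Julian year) 1 km = 1000 m, so 5.123 km = 5.123 * 1000 = 5123 m. 0.1243 m/s is already in m/s. Combine: 5123 m / 0.1243 m/s = 41214.803 s. 1 Julian year = 31557600 s, so 41214.803 s = 41214.803 / 31557600 = 0.0013060183 Julian year ≈ 0.001306 Julian year (4 s.f.). Final answer: 0.001306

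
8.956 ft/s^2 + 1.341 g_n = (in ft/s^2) 52.1. Check: 1 ft/s^2 = 0.3048 m/s^2, so 8.956 ft/s^2 = 8.956 * 0.3048 = 2.7297888 m/s^2. 1 g_n = 9.80665 m/s^2, so 1.341 g_n = 1.341 * 9.80665 = 13.150718 m/s^2. Sum: 2.7297888 + 13.150718 = 15.880506 m/s^2. 1 ft/s^2 = 0.3048 m/s^2, so 15.880506 m/s^2 = 15.880506 / 0.3048 = 52.101399 ft/s^2 ≈ 52.1 ft/s^2 (4 s.f.).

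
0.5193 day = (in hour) 12.46. Check: 1 day = 86400 s, so 0.5193 day = 0.5193 * 86400 = 44867.52 s. 1 hour = 3600 s, so 44867.52 s = 44867.52 / 3600 = 12.4632 hour ≈ 12.46 hour (4 s.f.).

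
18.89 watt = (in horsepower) 0.02533. Check: 18.89 watt = 18.89 W. 1 horsepower = 745.69987 W, so 18.89 W = 18.89 / 745.69987 = 0.025331907 horsepower ≈ 0.02533 horsepower (4 s.f.).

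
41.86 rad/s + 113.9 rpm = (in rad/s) 41.86 rad/s is already in rad/s. 1 rpm = 0.10471976 rad/s, so 113.9 rpm = 113.9 * 0.10471976 = 11.92758 rad/s. Sum: 41.86 + 11.92758 = 53.78758 rad/s. Result: 53.78758 rad/s ≈ 53.79 rad/s (4 s.f.). Final answer: 53.79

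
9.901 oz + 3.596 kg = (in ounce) 1 oz = 0.028349523 kg, so 9.901 oz = 9.901 * 0.028349523 = 0.28068863 kg. 3.596 kg is already in kg. Sum: 0.28068863 + 3.596 = 3.8766886 kg. 1 ounce = 0.028349523 kg, so 3.8766886 kg = 3.8766886 / 0.028349523 = 136.74617 ounce ≈ 136.7 ounce (4 s.f.). Final answer: 136.7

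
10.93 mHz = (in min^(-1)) 1 mHz = 0.001 Hz, so 10.93 mHz = 10.93 * 0.001 = 0.01093 Hz. 1 min^(-1) = 0.016666667 Hz, so 0.01093 Hz = 0.01093 / 0.016666667 = 0.6558 min^(-1). Final answer: 0.6558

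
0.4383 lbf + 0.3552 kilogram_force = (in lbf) 1 lbf = 4.4482216 N, so 0.4383 lbf = 0.4383 * 4.4482216 = 1.9496555 N. 1 kilogram_force = 9.80665 N, so 0.3552 kilogram_force = 0.3552 * 9.80665 = 3.4833221 N. Sum: 1.9496555 + 3.4833221 = 5.4329776 N. 1 lbf = 4.4482216 N, so 5.4329776 N = 5.4329776 / 4.4482216 = 1.221382 lbf ≈ 1.221 lbf (4 s.f.). Final answer: 1.221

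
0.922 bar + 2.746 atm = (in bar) 3.704. Check: 1 bar = 100000 Pa, so 0.922 bar = 0.922 * 100000 = 92200 Pa. 1 atm = 101325 Pa, so 2.746 atm = 2.746 * 101325 = 278238.45 Pa. Sum: 92200 + 278238.45 = 370438.45 Pa. 1 bar = 100000 Pa, so 370438.45 Pa = 370438.45 / 100000 = 3.7043845 bar ≈ 3.704 bar (4 s.f.).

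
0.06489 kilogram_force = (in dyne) 6.364e+04. Check: 1 kilogram_force = 9.80665 N, so 0.06489 kilogram_force = 0.06489 * 9.80665 = 0.63635352 N. 1 dyne = 1e-05 N, so 0.63635352 N = 0.63635352 / 1e-05 = 63635.352 dyne ≈ 6.364e+04 dyne (4 s.f.).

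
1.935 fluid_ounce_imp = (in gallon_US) 1 fluid_ounce_imp = 2.8413063e-05 m^3, so 1.935 fluid_ounce_imp = 1.935 * 2.8413063e-05 = 5.4979276e-05 m^3. 1 gallon_US = 0.0037854118 m^3, so 5.4979276e-05 m^3 = 5.4979276e-05 / 0.0037854118 = 0.014523988 gallon_US ≈ 0.01452 gallon_US (4 s.f.). Final answer: 0.01452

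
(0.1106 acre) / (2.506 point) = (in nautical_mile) 273.4. Check: 1 acre = 4046.8564 m^2, so 0.1106 acre = 0.1106 * 4046.8564 = 447.58232 m^2. 1 point = 0.00035277778 m, so 2.506 point = 2.506 * 0.00035277778 = 0.00088406111 m. Combine: 447.58232 m^2 / 0.00088406111 m = 506279.84 m. 1 nautical_mile = 1852 m, so 506279.84 m = 506279.84 / 1852 = 273.36925 nautical_mile ≈ 273.4 nautical_mile (4 s.f.).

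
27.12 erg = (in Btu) 1 erg = 1e-07 J, so 27.12 erg = 27.12 * 1e-07 = 2.712e-06 J. 1 Btu = 1055.0559 J, so 2.712e-06 J = 2.712e-06 / 1055.0559 = 2.57048e-09 Btu ≈ 2.57e-09 Btu (4 s.f.). Final answer: 2.57e-09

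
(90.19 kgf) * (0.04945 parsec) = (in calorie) 1 kgf = 9.80665 N, so 90.19 kgf = 90.19 * 9.80665 = 884.46176 N. 1 parsec = 3.0856776e+16 m, so 0.04945 parsec = 0.04945 * 3.0856776e+16 = 1.5258676e+15 m. Combine: 884.46176 N * 1.5258676e+15 m = 1.3495715e+18 J. 1 calorie = 4.184 J, so 1.3495715e+18 J = 1.3495715e+18 / 4.184 = 3.2255533e+17 calorie ≈ 3.226e+17 calorie (4 s.f.). Final answer: 3.226e+17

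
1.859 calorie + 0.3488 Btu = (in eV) 1 calorie = 4.184 J, so 1.859 calorie = 1.859 * 4.184 = 7.778056 J. 1 Btu = 1055.0559 J, so 0.3488 Btu = 0.3488 * 1055.0559 = 368.00348 J. Sum: 7.778056 + 368.00348 = 375.78154 J. 1 eV = 1.6021766e-19 J, so 375.78154 J = 375.78154 / 1.6021766e-19 = 2.3454439e+21 eV ≈ 2.345e+21 eV (4 s.f.). Final answer: 2.345e+21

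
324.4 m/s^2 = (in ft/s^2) 1 ft/s^2 = 0.3048 m/s^2, so 324.4 m/s^2 = 324.4 / 0.3048 = 1064.3045 ft/s^2 ≈ 1064 ft/s^2 (4 s.f.). Final answer: 1064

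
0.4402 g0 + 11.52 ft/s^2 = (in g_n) 1 g0 = 9.80665 m/s^2, so 0.4402 g0 = 0.4402 * 9.80665 = 4.3168873 m/s^2. 1 ft/s^2 = 0.3048 m/s^2, so 11.52 ft/s^2 = 11.52 * 0.3048 = 3.511296 m/s^2. Sum: 4.3168873 + 3.511296 = 7.8281833 m/s^2. 1 g_n = 9.80665 m/s^2, so 7.8281833 m/s^2 = 7.8281833 / 9.80665 = 0.79825255 g_n ≈ 0.7983 g_n (4 s.f.). Final answer: 0.7983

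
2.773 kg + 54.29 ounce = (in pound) 2.773 kg is already in kg. 1 ounce = 0.028349523 kg, so 54.29 ounce = 54.29 * 0.028349523 = 1.5390956 kg. Sum: 2.773 + 1.5390956 = 4.3120956 kg. 1 pound = 0.45359237 kg, so 4.3120956 kg = 4.3120956 / 0.45359237 = 9.5065435 pound ≈ 9.507 pound (4 s.f.). Final answer: 9.507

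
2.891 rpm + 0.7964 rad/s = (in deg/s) 62.98. Check: 1 rpm = 0.10471976 rad/s, so 2.891 rpm = 2.891 * 0.10471976 = 0.30274481 rad/s. 0.7964 rad/s is already in rad/s. Sum: 0.30274481 + 0.7964 = 1.0991448 rad/s. 1 deg/s = 0.017453293 rad/s, so 1.0991448 rad/s = 1.0991448 / 0.017453293 = 62.976359 deg/s ≈ 62.98 deg/s (4 s.f.).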